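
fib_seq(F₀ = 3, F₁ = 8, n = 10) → [3, 8, 11, 19, 30, 49, 79, 128, 207, 335]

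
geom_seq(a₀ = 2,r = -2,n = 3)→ [2, -4, 8]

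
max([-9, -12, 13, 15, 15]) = 15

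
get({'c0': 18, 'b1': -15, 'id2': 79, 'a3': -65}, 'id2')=79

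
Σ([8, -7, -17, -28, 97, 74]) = 8 + (-7) + (-17) + (-28) + 97 + 74
= 127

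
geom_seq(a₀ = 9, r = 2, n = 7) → [9, 18, 36, 72, 144, 288, 576]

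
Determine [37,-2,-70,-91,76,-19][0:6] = [37, -2, -70, -91, 76, -19]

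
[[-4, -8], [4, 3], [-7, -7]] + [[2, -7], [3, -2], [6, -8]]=[[-2, -15], [7, 1], [-1, -15]]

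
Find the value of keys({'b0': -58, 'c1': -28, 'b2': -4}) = ['b0', 'c1', 'b2']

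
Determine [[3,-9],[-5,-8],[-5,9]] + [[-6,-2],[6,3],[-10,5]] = [[-3, -11], [1, -5], [-15, 14]]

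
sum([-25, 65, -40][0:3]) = 0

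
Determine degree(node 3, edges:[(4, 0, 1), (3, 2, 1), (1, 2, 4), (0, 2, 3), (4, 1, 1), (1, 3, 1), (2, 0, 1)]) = incident: (3,2), (1,3)
= 2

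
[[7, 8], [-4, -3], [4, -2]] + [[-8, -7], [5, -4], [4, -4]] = [[-1, 1], [1, -7], [8, -6]]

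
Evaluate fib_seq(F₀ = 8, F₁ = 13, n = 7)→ F_2 = F_1 + F_0 = 21
F_3 = F_2 + F_1 = 34
F_4 = F_3 + F_2 = 55
...
= [8, 13, 21, 34, 55, 89, 144]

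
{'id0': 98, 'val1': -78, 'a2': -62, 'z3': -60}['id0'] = 98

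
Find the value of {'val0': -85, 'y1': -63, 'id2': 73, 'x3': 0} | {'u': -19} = {'val0': -85, 'y1': -63, 'id2': 73, 'x3': 0, 'u': -19}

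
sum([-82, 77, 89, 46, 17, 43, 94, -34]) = 250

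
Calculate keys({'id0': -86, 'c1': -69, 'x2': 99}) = ['id0', 'c1', 'x2']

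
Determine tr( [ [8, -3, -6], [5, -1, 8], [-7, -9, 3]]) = 10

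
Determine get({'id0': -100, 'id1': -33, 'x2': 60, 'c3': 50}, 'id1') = -33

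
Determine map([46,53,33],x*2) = 46*2=92, 53*2=106, 33*2=66
= [92, 106, 66]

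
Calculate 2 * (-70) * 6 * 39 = -32760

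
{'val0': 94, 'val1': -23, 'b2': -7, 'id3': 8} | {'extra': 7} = {'val0': 94, 'val1': -23, 'b2': -7, 'id3': 8, 'extra': 7}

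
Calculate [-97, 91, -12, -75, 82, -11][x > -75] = keep x where x > -75: -97✗, 91✓, -12✓, -75✗, 82✓, -11✓
= [91, -12, 82, -11]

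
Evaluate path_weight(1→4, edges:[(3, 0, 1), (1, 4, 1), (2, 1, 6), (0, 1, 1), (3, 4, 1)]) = w(1→4)=1
= 1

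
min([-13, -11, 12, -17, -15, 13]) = -17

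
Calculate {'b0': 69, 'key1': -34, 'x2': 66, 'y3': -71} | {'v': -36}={'b0': 69, 'key1': -34, 'x2': 66, 'y3': -71, 'v': -36}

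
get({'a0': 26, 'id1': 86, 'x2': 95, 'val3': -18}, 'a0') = 26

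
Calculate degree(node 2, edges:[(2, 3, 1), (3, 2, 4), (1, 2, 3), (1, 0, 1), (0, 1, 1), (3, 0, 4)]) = 3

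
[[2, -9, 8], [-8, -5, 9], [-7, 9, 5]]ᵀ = [[2, -8, -7], [-9, -5, 9], [8, 9, 5]]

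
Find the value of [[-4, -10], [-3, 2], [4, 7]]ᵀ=[[-4, -3, 4], [-10, 2, 7]]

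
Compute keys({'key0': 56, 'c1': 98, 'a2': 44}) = ['key0', 'c1', 'a2']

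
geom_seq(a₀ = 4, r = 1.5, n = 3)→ a_0 = 4*1.5^0 = 4.0
a_1 = 4*1.5^1 = 6.0
a_2 = 4*1.5^2 = 9.0
= [4.0, 6.0, 9.0]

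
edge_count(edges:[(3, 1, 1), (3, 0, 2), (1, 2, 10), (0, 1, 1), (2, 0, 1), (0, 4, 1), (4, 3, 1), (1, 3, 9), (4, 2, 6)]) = 9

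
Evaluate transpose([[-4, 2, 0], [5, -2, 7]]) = [[-4, 5], [2, -2], [0, 7]]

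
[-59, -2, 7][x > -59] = keep x where x > -59: -59✗, -2✓, 7✓
= [-2, 7]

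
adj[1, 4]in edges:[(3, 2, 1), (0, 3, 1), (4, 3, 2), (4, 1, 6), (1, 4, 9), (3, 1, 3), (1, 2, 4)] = 9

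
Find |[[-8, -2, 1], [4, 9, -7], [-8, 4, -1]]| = -184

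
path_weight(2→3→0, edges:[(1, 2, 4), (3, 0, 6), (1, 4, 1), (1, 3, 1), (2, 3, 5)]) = 11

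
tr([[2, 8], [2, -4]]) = -2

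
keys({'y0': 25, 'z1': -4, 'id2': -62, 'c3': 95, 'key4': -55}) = ['y0', 'z1', 'id2', 'c3', 'key4']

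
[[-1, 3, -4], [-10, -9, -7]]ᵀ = [[-1, -10], [3, -9], [-4, -7]]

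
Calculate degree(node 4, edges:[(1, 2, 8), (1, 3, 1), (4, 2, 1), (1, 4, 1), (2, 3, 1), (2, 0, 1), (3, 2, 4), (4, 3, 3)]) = 3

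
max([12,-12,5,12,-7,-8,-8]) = 12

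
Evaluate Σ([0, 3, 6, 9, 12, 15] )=0 + 3 + 6 + 9 + 12 + 15
= 45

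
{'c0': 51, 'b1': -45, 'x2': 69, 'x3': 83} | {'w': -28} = {'c0': 51, 'b1': -45, 'x2': 69, 'x3': 83, 'w': -28}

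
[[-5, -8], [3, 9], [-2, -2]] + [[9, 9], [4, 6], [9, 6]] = [[4, 1], [7, 15], [7, 4]]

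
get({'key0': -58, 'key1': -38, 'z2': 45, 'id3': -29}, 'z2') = 45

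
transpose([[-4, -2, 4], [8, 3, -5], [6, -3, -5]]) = [[-4, 8, 6], [-2, 3, -3], [4, -5, -5]]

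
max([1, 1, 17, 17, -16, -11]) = 17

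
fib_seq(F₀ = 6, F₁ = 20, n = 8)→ F_2 = F_1 + F_0 = 26
F_3 = F_2 + F_1 = 46
F_4 = F_3 + F_2 = 72
...
= [6, 20, 26, 46, 72, 118, 190, 308]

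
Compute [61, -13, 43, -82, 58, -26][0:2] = [61, -13]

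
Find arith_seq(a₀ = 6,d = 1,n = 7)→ [6, 7, 8, 9, 10, 11, 12]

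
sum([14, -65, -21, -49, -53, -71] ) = -245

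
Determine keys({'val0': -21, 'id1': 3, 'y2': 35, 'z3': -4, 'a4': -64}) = ['val0', 'id1', 'y2', 'z3', 'a4']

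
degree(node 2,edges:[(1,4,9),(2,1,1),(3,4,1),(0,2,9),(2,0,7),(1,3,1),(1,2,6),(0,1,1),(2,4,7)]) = incident: (2,1), (0,2), (2,0), (1,2), (2,4)
= 5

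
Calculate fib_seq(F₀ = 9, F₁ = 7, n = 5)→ [9, 7, 16, 23, 39]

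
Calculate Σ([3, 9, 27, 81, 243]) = 363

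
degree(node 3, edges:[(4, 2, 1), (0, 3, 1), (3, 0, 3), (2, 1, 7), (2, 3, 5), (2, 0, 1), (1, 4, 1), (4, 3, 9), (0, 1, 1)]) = incident: (0,3), (3,0), (2,3), (4,3)
= 4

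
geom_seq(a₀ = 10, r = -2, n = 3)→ [10, -20, 40]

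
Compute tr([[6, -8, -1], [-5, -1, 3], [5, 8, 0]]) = 5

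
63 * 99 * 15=93555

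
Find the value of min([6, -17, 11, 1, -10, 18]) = -17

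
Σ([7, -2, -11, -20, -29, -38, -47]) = -140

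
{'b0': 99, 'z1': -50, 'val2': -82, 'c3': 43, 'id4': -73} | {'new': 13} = {'b0': 99, 'z1': -50, 'val2': -82, 'c3': 43, 'id4': -73, 'new': 13}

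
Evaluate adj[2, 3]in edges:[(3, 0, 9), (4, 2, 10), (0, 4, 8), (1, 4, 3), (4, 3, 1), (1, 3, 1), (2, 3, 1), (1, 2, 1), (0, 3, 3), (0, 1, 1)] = 1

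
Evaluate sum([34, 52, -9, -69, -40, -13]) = 34 + 52 + (-9) + (-69) + (-40) + (-13)
= -45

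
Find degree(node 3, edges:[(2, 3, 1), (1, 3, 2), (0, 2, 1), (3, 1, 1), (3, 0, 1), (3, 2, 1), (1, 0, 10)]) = incident: (2,3), (1,3), (3,1), (3,0), (3,2)
= 5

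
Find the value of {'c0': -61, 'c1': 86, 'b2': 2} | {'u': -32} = {'c0': -61, 'c1': 86, 'b2': 2, 'u': -32}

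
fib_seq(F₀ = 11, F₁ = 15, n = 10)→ [11, 15, 26, 41, 67, 108, 175, 283, 458, 741]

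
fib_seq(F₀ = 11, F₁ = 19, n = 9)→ [11, 19, 30, 49, 79, 128, 207, 335, 542]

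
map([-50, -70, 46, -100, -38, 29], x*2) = -50*2=-100, -70*2=-140, 46*2=92, -100*2=-200, -38*2=-76, 29*2=58
= [-100, -140, 92, -200, -76, 58]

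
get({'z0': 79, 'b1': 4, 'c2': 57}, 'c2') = 57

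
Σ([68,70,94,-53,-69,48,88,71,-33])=68 + 70 + 94 + (-53) + (-69) + 48 + 88 + 71 + (-33)
= 284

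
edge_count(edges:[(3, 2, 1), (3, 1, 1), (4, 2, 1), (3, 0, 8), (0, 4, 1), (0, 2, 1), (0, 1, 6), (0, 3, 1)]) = 8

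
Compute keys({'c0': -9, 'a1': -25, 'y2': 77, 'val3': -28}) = ['c0', 'a1', 'y2', 'val3']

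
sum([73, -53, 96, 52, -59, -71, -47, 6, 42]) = 73 + (-53) + 96 + 52 + (-59) + (-71) + (-47) + 6 + 42
= 39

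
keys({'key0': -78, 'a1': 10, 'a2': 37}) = ['key0', 'a1', 'a2']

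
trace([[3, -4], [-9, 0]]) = diagonal: 3 + 0
= 3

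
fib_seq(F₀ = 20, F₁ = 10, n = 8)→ [20, 10, 30, 40, 70, 110, 180, 290]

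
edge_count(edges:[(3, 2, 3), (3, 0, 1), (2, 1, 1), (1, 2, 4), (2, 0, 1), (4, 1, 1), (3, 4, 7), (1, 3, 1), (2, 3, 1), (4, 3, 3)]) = 10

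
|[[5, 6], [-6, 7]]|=71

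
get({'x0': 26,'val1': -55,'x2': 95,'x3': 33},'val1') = -55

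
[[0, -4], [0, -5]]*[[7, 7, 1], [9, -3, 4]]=[[-36, 12, -16], [-45, 15, -20]]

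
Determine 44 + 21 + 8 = 73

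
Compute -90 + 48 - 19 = -61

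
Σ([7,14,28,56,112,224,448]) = 889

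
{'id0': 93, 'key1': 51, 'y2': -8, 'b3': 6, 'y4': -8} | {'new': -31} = {'id0': 93, 'key1': 51, 'y2': -8, 'b3': 6, 'y4': -8, 'new': -31}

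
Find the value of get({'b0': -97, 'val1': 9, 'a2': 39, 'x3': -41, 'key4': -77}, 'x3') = -41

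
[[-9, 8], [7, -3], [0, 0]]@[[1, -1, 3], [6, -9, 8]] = C[0][0] = (-9)*(1) + (8)*(6) = 39
C[0][1] = (-9)*(-1) + (8)*(-9) = -63
C[0][2] = (-9)*(3) + (8)*(8) = 37
C[1][0] = (7)*(1) + (-3)*(6) = -11
C[1][1] = (7)*(-1) + (-3)*(-9) = 20
C[1][2] = (7)*(3) + (-3)*(8) = -3
... (3 more cells)
= [[39, -63, 37], [-11, 20, -3], [0, 0, 0]]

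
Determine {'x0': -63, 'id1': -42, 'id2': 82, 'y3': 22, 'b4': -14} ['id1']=-42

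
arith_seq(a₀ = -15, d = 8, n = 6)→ a_0 = -15 + 0*8 = -15
a_1 = -15 + 1*8 = -7
a_2 = -15 + 2*8 = 1
...
= [-15, -7, 1, 9, 17, 25]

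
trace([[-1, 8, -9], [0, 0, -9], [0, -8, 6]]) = diagonal: (-1) + 0 + 6
= 5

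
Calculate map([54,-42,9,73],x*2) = [108, -84, 18, 146]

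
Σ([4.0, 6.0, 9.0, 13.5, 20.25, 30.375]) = 4.0 + 6.0 + 9.0 + 13.5 + 20.25 + 30.375
= 83.125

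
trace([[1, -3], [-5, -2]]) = -1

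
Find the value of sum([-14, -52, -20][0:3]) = slice → [-14, -52, -20]
(-14) + (-52) + (-20)
= -86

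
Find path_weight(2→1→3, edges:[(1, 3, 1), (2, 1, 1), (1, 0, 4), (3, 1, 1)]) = 2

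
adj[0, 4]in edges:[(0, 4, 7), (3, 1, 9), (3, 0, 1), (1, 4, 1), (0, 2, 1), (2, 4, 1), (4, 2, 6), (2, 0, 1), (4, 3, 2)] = 7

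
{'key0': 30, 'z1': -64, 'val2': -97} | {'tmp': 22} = {'key0': 30, 'z1': -64, 'val2': -97, 'tmp': 22}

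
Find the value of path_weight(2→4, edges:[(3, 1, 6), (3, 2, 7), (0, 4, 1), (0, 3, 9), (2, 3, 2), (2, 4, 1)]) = 1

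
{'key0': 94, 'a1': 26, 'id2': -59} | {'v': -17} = {'key0': 94, 'a1': 26, 'id2': -59, 'v': -17}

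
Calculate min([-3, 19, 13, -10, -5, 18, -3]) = -10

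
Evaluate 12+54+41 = 107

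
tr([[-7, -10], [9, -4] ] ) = diagonal: (-7) + (-4)
= -11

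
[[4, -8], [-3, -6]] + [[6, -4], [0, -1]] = [[10, -12], [-3, -7]]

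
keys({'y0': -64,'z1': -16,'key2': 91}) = ['y0', 'z1', 'key2']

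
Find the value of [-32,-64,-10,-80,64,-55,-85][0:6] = [-32, -64, -10, -80, 64, -55]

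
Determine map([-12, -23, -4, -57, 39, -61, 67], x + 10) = -12+10=-2, -23+10=-13, -4+10=6, -57+10=-47, 39+10=49, -61+10=-51, 67+10=77
= [-2, -13, 6, -47, 49, -51, 77]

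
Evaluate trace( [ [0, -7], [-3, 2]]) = diagonal: 0 + 2
= 2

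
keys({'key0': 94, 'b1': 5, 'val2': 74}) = ['key0', 'b1', 'val2']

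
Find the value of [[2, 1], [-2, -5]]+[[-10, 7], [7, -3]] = [[-8, 8], [5, -8]]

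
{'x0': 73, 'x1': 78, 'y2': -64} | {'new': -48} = {'x0': 73, 'x1': 78, 'y2': -64, 'new': -48}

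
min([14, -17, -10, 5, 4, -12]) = -17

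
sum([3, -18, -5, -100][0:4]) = slice → [3, -18, -5, -100]
3 + (-18) + (-5) + (-100)
= -120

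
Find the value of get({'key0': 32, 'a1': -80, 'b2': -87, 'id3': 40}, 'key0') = 32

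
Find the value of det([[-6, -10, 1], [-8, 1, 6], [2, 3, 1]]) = (1)*(-6)*det([[1, 6], [3, 1]]) + (-1)*(-10)*det([[-8, 6], [2, 1]]) + (1)*(1)*det([[-8, 1], [2, 3]])
= 102 + -200 + -26
= -124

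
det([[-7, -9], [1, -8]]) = 65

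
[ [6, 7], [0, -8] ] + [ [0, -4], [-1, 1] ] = [[6, 3], [-1, -7]]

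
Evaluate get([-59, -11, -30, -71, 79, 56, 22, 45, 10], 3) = -71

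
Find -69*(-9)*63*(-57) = -2230011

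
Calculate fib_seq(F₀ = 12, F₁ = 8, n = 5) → [12, 8, 20, 28, 48]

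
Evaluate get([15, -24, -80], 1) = -24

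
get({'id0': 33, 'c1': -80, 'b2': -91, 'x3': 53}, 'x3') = 53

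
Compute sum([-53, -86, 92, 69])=(-53) + (-86) + 92 + 69
= 22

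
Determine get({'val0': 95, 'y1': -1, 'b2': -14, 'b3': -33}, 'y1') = -1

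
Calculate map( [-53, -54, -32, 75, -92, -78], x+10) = [-43, -44, -22, 85, -82, -68]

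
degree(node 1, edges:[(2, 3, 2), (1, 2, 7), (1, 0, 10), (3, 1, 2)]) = 3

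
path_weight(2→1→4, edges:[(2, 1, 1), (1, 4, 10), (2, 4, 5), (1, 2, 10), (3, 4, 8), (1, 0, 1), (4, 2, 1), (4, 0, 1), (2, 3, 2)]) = w(2→1)=1 + w(1→4)=10
= 11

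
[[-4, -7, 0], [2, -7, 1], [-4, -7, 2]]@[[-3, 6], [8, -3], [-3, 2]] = C[0][0] = (-4)*(-3) + (-7)*(8) + (0)*(-3) = -44
C[0][1] = (-4)*(6) + (-7)*(-3) + (0)*(2) = -3
C[1][0] = (2)*(-3) + (-7)*(8) + (1)*(-3) = -65
C[1][1] = (2)*(6) + (-7)*(-3) + (1)*(2) = 35
C[2][0] = (-4)*(-3) + (-7)*(8) + (2)*(-3) = -50
C[2][1] = (-4)*(6) + (-7)*(-3) + (2)*(2) = 1
= [[-44, -3], [-65, 35], [-50, 1]]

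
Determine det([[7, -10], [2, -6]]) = (7)*(-6) - (-10)*(2)
= -22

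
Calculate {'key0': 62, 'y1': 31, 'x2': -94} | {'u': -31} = {'key0': 62, 'y1': 31, 'x2': -94, 'u': -31}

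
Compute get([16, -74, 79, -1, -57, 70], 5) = 70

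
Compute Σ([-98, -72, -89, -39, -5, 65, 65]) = -173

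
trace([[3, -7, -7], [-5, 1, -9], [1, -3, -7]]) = -3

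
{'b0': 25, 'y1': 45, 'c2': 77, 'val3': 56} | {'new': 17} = {'b0': 25, 'y1': 45, 'c2': 77, 'val3': 56, 'new': 17}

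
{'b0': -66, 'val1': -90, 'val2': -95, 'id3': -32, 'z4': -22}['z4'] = -22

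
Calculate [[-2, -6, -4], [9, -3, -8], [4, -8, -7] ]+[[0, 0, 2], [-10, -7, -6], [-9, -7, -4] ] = [[-2, -6, -2], [-1, -10, -14], [-5, -15, -11]]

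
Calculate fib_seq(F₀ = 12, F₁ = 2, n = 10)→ F_2 = F_1 + F_0 = 14
F_3 = F_2 + F_1 = 16
F_4 = F_3 + F_2 = 30
...
= [12, 2, 14, 16, 30, 46, 76, 122, 198, 320]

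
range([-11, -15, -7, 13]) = 28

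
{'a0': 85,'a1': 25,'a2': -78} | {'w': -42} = {'a0': 85, 'a1': 25, 'a2': -78, 'w': -42}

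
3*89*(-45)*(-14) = 168210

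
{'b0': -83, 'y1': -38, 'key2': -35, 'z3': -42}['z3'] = -42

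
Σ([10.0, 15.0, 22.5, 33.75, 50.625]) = 10.0 + 15.0 + 22.5 + 33.75 + 50.625
= 131.875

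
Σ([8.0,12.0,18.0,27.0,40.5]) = 8.0 + 12.0 + 18.0 + 27.0 + 40.5
= 105.5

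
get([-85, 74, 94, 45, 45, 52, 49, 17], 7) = 17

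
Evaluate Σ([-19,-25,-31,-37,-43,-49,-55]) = (-19) + (-25) + (-31) + (-37) + (-43) + (-49) + (-55)
= -259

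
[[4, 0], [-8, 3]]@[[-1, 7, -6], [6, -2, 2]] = [[-4, 28, -24], [26, -62, 54]]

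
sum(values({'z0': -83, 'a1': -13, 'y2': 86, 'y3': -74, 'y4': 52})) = -32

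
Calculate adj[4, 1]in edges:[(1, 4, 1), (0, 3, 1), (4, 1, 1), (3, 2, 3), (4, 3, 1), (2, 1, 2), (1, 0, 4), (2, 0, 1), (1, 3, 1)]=1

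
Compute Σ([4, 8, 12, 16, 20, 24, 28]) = 112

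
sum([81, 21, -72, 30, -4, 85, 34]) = 81 + 21 + (-72) + 30 + (-4) + 85 + 34
= 175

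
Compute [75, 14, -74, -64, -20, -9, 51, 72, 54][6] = 51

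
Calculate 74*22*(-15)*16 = -390720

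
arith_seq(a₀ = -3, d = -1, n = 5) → [-3, -4, -5, -6, -7]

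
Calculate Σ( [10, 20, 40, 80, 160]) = 10 + 20 + 40 + 80 + 160
= 310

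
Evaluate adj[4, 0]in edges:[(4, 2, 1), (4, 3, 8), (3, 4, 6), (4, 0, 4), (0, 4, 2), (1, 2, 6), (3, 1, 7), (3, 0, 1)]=4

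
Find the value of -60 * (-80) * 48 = 230400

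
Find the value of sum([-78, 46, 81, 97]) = (-78) + 46 + 81 + 97
= 146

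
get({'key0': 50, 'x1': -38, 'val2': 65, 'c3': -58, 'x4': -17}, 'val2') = 65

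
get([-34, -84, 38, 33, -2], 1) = -84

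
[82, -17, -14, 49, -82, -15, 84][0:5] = [82, -17, -14, 49, -82]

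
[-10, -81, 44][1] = -81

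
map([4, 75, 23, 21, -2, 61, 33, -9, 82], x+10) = 4+10=14, 75+10=85, 23+10=33, 21+10=31, -2+10=8, 61+10=71, 33+10=43, -9+10=1, 82+10=92
= [14, 85, 33, 31, 8, 71, 43, 1, 92]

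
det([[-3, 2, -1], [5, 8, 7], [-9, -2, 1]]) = -264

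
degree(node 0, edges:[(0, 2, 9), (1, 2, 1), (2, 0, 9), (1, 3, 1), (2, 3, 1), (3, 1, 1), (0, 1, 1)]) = incident: (0,2), (2,0), (0,1)
= 3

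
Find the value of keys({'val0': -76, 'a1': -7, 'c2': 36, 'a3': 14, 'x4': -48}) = ['val0', 'a1', 'c2', 'a3', 'x4']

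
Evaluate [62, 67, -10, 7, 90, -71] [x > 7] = [62, 67, 90]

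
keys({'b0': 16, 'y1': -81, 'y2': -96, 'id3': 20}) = ['b0', 'y1', 'y2', 'id3']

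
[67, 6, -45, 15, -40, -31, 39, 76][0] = 67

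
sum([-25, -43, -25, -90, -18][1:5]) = -176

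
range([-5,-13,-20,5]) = 25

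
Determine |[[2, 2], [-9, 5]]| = 28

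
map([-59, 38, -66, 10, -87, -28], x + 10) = [-49, 48, -56, 20, -77, -18]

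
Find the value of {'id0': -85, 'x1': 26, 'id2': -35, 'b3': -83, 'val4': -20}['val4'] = -20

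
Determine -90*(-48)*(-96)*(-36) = 14929920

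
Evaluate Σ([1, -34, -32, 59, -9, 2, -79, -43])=-135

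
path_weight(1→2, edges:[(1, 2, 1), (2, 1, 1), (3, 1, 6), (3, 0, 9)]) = w(1→2)=1
= 1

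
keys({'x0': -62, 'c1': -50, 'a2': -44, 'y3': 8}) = ['x0', 'c1', 'a2', 'y3']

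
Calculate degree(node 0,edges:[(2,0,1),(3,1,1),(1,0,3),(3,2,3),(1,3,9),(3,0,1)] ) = 3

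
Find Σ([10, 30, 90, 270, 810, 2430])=10 + 30 + 90 + 270 + 810 + 2430
= 3640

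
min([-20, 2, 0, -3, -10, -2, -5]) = -20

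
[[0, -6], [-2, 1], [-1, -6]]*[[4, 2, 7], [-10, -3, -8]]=C[0][0] = (0)*(4) + (-6)*(-10) = 60
C[0][1] = (0)*(2) + (-6)*(-3) = 18
C[0][2] = (0)*(7) + (-6)*(-8) = 48
C[1][0] = (-2)*(4) + (1)*(-10) = -18
C[1][1] = (-2)*(2) + (1)*(-3) = -7
C[1][2] = (-2)*(7) + (1)*(-8) = -22
... (3 more cells)
= [[60, 18, 48], [-18, -7, -22], [56, 16, 41]]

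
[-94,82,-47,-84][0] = -94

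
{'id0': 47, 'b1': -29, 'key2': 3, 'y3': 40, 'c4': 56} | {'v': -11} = {'id0': 47, 'b1': -29, 'key2': 3, 'y3': 40, 'c4': 56, 'v': -11}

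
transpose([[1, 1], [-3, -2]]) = [[1, -3], [1, -2]]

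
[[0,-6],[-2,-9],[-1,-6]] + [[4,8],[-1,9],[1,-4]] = [[4, 2], [-3, 0], [0, -10]]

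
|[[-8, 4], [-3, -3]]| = (-8)*(-3) - (4)*(-3)
= 36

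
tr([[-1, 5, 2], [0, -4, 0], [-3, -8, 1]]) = -4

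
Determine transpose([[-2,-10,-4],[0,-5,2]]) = [[-2, 0], [-10, -5], [-4, 2]]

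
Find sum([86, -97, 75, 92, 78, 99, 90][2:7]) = 434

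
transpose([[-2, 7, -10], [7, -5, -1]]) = [[-2, 7], [7, -5], [-10, -1]]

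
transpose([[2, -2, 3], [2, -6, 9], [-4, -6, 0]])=[[2, 2, -4], [-2, -6, -6], [3, 9, 0]]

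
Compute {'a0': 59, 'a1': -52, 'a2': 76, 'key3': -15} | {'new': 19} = {'a0': 59, 'a1': -52, 'a2': 76, 'key3': -15, 'new': 19}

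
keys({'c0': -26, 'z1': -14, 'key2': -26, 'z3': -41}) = ['c0', 'z1', 'key2', 'z3']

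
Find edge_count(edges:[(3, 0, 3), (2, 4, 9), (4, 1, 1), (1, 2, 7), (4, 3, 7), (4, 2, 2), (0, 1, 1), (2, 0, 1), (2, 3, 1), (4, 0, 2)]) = 10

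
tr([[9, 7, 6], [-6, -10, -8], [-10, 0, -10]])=diagonal: 9 + (-10) + (-10)
= -11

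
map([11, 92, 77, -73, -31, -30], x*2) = 11*2=22, 92*2=184, 77*2=154, -73*2=-146, -31*2=-62, -30*2=-60
= [22, 184, 154, -146, -62, -60]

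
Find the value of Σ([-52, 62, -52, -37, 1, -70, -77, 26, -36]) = (-52) + 62 + (-52) + (-37) + 1 + (-70) + (-77) + 26 + (-36)
= -235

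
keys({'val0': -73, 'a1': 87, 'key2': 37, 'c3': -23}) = ['val0', 'a1', 'key2', 'c3']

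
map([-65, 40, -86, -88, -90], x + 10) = [-55, 50, -76, -78, -80]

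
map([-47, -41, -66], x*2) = [-94, -82, -132]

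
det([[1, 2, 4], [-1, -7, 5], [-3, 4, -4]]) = -130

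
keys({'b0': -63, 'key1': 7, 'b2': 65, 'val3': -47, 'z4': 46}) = ['b0', 'key1', 'b2', 'val3', 'z4']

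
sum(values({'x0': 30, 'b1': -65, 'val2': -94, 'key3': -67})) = -196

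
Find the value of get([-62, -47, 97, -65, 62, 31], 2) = 97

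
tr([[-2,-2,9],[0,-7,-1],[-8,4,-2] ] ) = diagonal: (-2) + (-7) + (-2)
= -11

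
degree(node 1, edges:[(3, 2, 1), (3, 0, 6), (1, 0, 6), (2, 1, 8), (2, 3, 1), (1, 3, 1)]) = 3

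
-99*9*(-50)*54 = 2405700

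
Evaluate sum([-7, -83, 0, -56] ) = -146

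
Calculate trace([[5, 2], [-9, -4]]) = diagonal: 5 + (-4)
= 1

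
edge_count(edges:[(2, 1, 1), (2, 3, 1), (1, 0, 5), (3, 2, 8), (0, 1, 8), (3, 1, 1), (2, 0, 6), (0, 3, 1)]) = 8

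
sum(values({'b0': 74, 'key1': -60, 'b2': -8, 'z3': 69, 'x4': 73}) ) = 74 + (-60) + (-8) + 69 + 73
= 148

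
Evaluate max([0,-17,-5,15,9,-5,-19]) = 15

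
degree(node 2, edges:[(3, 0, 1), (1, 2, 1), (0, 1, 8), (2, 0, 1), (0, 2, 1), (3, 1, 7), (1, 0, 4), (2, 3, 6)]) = incident: (1,2), (2,0), (0,2), (2,3)
= 4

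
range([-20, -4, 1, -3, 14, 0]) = 34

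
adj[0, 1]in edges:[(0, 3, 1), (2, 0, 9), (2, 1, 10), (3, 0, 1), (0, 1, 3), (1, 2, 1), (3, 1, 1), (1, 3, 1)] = 3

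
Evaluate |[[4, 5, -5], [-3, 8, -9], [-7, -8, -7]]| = -702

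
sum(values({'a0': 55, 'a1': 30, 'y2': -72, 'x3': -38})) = -25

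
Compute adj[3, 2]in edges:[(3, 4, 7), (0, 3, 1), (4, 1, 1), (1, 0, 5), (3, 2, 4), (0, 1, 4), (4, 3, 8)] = 4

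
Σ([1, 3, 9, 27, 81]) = 1 + 3 + 9 + 27 + 81
= 121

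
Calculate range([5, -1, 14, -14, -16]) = 30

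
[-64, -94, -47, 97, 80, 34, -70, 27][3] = 97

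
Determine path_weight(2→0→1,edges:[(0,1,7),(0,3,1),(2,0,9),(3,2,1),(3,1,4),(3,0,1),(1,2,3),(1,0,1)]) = w(2→0)=9 + w(0→1)=7
= 16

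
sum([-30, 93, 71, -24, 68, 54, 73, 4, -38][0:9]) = 271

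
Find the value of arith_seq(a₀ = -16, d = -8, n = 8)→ a_0 = -16 + 0*-8 = -16
a_1 = -16 + 1*-8 = -24
a_2 = -16 + 2*-8 = -32
...
= [-16, -24, -32, -40, -48, -56, -64, -72]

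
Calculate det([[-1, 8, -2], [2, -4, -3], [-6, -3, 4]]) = (1)*(-1)*det([[-4, -3], [-3, 4]]) + (-1)*(8)*det([[2, -3], [-6, 4]]) + (1)*(-2)*det([[2, -4], [-6, -3]])
= 25 + 80 + 60
= 165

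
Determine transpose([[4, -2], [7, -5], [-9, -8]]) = [[4, 7, -9], [-2, -5, -8]]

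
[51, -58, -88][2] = -88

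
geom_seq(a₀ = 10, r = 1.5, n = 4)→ [10.0, 15.0, 22.5, 33.75]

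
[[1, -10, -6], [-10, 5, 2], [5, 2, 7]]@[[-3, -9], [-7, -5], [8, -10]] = [[19, 101], [11, 45], [27, -125]]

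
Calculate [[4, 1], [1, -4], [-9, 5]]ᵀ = [[4, 1, -9], [1, -4, 5]]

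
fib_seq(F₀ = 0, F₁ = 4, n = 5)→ F_2 = F_1 + F_0 = 4
F_3 = F_2 + F_1 = 8
F_4 = F_3 + F_2 = 12
= [0, 4, 4, 8, 12]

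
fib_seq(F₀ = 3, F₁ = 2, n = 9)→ [3, 2, 5, 7, 12, 19, 31, 50, 81]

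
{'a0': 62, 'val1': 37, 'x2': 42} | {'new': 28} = {'a0': 62, 'val1': 37, 'x2': 42, 'new': 28}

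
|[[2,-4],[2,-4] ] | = (2)*(-4) - (-4)*(2)
= 0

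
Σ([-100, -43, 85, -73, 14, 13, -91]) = -195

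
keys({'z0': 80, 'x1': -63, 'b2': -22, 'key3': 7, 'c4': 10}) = ['z0', 'x1', 'b2', 'key3', 'c4']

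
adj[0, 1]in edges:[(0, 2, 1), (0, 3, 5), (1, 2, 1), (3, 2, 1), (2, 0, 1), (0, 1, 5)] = 5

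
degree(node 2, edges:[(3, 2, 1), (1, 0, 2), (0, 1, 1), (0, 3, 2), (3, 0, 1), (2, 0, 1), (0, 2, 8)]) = incident: (3,2), (2,0), (0,2)
= 3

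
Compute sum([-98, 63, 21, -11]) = (-98) + 63 + 21 + (-11)
= -25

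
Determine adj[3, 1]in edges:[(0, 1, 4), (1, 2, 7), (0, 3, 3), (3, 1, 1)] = 1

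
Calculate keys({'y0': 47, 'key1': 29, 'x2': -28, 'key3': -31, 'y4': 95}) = ['y0', 'key1', 'x2', 'key3', 'y4']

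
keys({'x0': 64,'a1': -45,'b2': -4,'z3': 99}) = ['x0', 'a1', 'b2', 'z3']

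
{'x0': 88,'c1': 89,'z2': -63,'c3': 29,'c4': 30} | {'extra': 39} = {'x0': 88, 'c1': 89, 'z2': -63, 'c3': 29, 'c4': 30, 'extra': 39}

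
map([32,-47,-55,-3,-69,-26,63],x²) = [1024, 2209, 3025, 9, 4761, 676, 3969]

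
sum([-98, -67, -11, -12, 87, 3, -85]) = -183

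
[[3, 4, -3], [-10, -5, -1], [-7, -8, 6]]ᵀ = [[3, -10, -7], [4, -5, -8], [-3, -1, 6]]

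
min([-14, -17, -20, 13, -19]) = -20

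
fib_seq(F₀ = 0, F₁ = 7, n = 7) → [0, 7, 7, 14, 21, 35, 56]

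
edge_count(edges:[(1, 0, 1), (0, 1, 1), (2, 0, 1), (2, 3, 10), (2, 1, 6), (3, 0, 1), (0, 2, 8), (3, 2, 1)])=8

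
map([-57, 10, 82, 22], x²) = (-57)²=3249, (10)²=100, (82)²=6724, (22)²=484
= [3249, 100, 6724, 484]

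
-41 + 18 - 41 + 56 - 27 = -35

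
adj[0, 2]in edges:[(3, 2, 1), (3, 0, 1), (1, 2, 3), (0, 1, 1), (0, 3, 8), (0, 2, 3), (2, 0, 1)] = 3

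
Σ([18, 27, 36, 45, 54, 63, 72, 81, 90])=18 + 27 + 36 + 45 + 54 + 63 + 72 + 81 + 90
= 486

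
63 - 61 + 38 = 40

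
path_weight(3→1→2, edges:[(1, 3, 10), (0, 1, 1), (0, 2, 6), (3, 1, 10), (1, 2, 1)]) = 11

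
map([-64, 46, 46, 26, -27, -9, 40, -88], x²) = (-64)²=4096, (46)²=2116, (46)²=2116, (26)²=676, (-27)²=729, (-9)²=81, (40)²=1600, (-88)²=7744
= [4096, 2116, 2116, 676, 729, 81, 1600, 7744]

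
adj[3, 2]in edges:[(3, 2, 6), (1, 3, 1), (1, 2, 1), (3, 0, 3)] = 6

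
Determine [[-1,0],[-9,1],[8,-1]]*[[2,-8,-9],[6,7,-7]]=C[0][0] = (-1)*(2) + (0)*(6) = -2
C[0][1] = (-1)*(-8) + (0)*(7) = 8
C[0][2] = (-1)*(-9) + (0)*(-7) = 9
C[1][0] = (-9)*(2) + (1)*(6) = -12
C[1][1] = (-9)*(-8) + (1)*(7) = 79
C[1][2] = (-9)*(-9) + (1)*(-7) = 74
... (3 more cells)
= [[-2, 8, 9], [-12, 79, 74], [10, -71, -65]]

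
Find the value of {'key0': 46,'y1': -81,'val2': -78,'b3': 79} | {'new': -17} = {'key0': 46, 'y1': -81, 'val2': -78, 'b3': 79, 'new': -17}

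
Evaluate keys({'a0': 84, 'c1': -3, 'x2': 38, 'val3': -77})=['a0', 'c1', 'x2', 'val3']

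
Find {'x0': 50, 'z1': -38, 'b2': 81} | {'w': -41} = {'x0': 50, 'z1': -38, 'b2': 81, 'w': -41}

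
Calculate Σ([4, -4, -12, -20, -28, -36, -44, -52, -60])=-252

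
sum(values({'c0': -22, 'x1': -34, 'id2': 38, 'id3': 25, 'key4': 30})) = 37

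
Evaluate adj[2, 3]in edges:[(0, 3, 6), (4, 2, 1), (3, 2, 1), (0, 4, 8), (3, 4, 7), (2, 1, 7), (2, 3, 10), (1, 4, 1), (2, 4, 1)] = 10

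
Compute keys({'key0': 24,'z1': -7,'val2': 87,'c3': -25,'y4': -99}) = ['key0', 'z1', 'val2', 'c3', 'y4']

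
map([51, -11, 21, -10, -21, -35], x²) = [2601, 121, 441, 100, 441, 1225]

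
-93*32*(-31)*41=3782496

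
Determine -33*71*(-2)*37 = 173382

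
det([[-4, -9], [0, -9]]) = 36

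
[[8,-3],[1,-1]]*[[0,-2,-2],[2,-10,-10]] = [[-6, 14, 14], [-2, 8, 8]]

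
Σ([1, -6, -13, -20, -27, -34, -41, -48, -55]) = -243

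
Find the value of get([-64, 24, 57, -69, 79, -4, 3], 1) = 24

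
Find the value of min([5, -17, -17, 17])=-17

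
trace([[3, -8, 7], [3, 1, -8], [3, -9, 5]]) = 9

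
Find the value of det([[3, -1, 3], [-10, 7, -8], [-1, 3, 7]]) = (1)*(3)*det([[7, -8], [3, 7]]) + (-1)*(-1)*det([[-10, -8], [-1, 7]]) + (1)*(3)*det([[-10, 7], [-1, 3]])
= 219 + -78 + -69
= 72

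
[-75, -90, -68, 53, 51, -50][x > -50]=keep x where x > -50: -75✗, -90✗, -68✗, 53✓, 51✓, -50✗
= [53, 51]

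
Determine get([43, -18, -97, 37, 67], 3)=37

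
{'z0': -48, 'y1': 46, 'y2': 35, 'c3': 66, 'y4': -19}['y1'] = 46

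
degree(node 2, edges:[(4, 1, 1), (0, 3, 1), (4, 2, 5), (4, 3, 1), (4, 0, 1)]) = 1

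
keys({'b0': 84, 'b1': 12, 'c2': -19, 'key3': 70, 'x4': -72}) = ['b0', 'b1', 'c2', 'key3', 'x4']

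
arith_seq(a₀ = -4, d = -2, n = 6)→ a_0 = -4 + 0*-2 = -4
a_1 = -4 + 1*-2 = -6
a_2 = -4 + 2*-2 = -8
...
= [-4, -6, -8, -10, -12, -14]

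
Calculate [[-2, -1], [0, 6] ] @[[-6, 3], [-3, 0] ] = [[15, -6], [-18, 0]]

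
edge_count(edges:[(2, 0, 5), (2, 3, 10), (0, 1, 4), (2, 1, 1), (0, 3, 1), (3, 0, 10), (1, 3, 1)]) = 7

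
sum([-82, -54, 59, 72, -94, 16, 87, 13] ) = (-82) + (-54) + 59 + 72 + (-94) + 16 + 87 + 13
= 17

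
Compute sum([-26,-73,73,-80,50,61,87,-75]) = (-26) + (-73) + 73 + (-80) + 50 + 61 + 87 + (-75)
= 17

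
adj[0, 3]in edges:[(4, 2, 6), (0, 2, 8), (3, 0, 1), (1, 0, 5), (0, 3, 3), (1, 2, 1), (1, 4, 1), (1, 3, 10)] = 3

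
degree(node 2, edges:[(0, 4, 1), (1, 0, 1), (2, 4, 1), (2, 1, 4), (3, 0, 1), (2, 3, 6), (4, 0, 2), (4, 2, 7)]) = incident: (2,4), (2,1), (2,3), (4,2)
= 4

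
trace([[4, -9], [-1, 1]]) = 5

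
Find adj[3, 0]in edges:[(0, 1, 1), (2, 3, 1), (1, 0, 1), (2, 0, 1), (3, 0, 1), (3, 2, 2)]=1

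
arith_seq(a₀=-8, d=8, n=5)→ a_0 = -8 + 0*8 = -8
a_1 = -8 + 1*8 = 0
a_2 = -8 + 2*8 = 8
...
= [-8, 0, 8, 16, 24]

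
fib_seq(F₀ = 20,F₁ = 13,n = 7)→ F_2 = F_1 + F_0 = 33
F_3 = F_2 + F_1 = 46
F_4 = F_3 + F_2 = 79
...
= [20, 13, 33, 46, 79, 125, 204]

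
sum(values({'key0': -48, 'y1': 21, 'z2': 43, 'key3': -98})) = -82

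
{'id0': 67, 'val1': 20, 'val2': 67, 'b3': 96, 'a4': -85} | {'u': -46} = {'id0': 67, 'val1': 20, 'val2': 67, 'b3': 96, 'a4': -85, 'u': -46}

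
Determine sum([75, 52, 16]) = 143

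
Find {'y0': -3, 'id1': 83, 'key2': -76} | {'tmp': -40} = {'y0': -3, 'id1': 83, 'key2': -76, 'tmp': -40}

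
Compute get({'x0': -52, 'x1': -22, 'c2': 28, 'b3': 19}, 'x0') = -52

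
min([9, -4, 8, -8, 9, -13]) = -13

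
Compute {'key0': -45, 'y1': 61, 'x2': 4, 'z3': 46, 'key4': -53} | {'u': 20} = {'key0': -45, 'y1': 61, 'x2': 4, 'z3': 46, 'key4': -53, 'u': 20}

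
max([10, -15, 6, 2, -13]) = 10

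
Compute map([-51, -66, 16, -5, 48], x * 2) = -51*2=-102, -66*2=-132, 16*2=32, -5*2=-10, 48*2=96
= [-102, -132, 32, -10, 96]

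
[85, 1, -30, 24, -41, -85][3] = 24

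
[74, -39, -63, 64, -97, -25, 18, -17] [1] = -39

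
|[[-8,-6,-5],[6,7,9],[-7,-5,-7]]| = (1)*(-8)*det([[7, 9], [-5, -7]]) + (-1)*(-6)*det([[6, 9], [-7, -7]]) + (1)*(-5)*det([[6, 7], [-7, -5]])
= 32 + 126 + -95
= 63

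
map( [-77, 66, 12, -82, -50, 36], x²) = (-77)²=5929, (66)²=4356, (12)²=144, (-82)²=6724, (-50)²=2500, (36)²=1296
= [5929, 4356, 144, 6724, 2500, 1296]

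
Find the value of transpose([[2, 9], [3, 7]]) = [[2, 3], [9, 7]]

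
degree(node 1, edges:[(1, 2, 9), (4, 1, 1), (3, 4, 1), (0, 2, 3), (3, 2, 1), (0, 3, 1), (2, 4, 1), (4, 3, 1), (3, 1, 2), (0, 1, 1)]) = incident: (1,2), (4,1), (3,1), (0,1)
= 4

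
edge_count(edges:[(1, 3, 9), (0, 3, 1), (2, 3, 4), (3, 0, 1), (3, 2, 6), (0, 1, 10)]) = 6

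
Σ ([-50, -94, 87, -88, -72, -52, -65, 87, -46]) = -293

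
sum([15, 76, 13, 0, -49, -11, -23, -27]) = -6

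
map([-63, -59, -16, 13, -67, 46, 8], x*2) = -63*2=-126, -59*2=-118, -16*2=-32, 13*2=26, -67*2=-134, 46*2=92, 8*2=16
= [-126, -118, -32, 26, -134, 92, 16]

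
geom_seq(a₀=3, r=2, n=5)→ [3, 6, 12, 24, 48]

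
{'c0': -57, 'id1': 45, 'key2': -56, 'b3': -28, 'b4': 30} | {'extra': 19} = {'c0': -57, 'id1': 45, 'key2': -56, 'b3': -28, 'b4': 30, 'extra': 19}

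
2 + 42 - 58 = -14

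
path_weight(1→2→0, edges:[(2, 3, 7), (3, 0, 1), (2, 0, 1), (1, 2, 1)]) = 2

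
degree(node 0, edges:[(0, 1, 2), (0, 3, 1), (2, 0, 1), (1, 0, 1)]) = 4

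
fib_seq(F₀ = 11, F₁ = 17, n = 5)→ F_2 = F_1 + F_0 = 28
F_3 = F_2 + F_1 = 45
F_4 = F_3 + F_2 = 73
= [11, 17, 28, 45, 73]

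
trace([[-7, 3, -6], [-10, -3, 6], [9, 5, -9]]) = -19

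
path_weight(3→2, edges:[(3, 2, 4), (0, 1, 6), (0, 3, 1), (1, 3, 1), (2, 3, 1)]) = 4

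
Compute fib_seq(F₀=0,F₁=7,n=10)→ [0, 7, 7, 14, 21, 35, 56, 91, 147, 238]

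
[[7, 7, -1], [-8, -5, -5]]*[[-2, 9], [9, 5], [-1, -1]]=[[50, 99], [-24, -92]]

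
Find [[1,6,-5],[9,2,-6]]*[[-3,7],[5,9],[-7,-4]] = [[62, 81], [25, 105]]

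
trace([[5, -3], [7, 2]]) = 7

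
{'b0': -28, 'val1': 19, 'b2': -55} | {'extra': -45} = {'b0': -28, 'val1': 19, 'b2': -55, 'extra': -45}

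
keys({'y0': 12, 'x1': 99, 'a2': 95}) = ['y0', 'x1', 'a2']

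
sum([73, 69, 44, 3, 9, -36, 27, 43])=232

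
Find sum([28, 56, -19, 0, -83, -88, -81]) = -187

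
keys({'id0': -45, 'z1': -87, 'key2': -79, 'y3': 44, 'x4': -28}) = ['id0', 'z1', 'key2', 'y3', 'x4']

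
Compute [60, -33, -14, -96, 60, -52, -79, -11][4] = 60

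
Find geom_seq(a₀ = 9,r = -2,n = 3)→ a_0 = 9*(-2)^0 = 9
a_1 = 9*(-2)^1 = -18
a_2 = 9*(-2)^2 = 36
= [9, -18, 36]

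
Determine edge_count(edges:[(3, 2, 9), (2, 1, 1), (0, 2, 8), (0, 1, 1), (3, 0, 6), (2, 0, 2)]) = 6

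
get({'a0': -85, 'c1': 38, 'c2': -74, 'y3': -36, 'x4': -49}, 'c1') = 38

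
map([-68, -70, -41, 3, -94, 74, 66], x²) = (-68)²=4624, (-70)²=4900, (-41)²=1681, (3)²=9, (-94)²=8836, (74)²=5476, (66)²=4356
= [4624, 4900, 1681, 9, 8836, 5476, 4356]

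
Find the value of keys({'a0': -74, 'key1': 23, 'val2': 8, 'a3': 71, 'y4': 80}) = ['a0', 'key1', 'val2', 'a3', 'y4']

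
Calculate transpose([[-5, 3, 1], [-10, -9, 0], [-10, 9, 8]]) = [[-5, -10, -10], [3, -9, 9], [1, 0, 8]]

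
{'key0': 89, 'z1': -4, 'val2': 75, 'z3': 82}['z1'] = -4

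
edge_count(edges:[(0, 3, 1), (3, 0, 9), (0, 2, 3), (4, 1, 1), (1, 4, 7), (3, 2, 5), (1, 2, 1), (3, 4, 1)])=8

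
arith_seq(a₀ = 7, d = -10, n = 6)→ a_0 = 7 + 0*-10 = 7
a_1 = 7 + 1*-10 = -3
a_2 = 7 + 2*-10 = -13
...
= [7, -3, -13, -23, -33, -43]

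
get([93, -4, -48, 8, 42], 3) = 8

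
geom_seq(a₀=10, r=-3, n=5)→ [10, -30, 90, -270, 810]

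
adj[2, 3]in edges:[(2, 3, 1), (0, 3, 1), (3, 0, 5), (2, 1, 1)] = 1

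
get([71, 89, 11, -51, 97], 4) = 97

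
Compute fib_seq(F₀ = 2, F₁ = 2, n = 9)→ [2, 2, 4, 6, 10, 16, 26, 42, 68]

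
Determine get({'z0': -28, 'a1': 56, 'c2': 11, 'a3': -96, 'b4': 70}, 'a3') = -96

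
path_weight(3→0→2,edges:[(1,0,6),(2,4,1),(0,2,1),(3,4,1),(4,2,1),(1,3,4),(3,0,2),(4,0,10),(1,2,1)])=w(3→0)=2 + w(0→2)=1
= 3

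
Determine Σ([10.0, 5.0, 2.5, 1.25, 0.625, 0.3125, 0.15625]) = 19.84375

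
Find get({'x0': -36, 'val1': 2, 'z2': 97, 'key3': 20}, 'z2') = 97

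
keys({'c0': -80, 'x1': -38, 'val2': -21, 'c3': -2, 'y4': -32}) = ['c0', 'x1', 'val2', 'c3', 'y4']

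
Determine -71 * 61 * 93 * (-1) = 402783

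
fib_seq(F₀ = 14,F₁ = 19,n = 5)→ [14, 19, 33, 52, 85]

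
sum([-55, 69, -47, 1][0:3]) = -33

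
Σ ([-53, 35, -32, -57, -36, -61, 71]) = -133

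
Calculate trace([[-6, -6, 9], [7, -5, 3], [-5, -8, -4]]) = diagonal: (-6) + (-5) + (-4)
= -15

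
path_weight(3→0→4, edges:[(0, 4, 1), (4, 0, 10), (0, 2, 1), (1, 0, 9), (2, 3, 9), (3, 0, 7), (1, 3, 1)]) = w(3→0)=7 + w(0→4)=1
= 8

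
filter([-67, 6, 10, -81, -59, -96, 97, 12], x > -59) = [6, 10, 97, 12]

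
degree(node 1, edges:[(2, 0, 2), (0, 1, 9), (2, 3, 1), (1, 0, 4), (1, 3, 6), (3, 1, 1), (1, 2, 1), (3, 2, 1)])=5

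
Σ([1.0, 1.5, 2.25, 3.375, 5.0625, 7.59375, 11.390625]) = 32.171875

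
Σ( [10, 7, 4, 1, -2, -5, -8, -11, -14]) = -18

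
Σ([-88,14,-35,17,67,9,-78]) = (-88) + 14 + (-35) + 17 + 67 + 9 + (-78)
= -94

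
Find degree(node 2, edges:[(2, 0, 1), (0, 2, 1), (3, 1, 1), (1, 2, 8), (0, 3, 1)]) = 3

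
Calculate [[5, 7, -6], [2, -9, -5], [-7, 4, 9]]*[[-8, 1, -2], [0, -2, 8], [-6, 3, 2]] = C[0][0] = (5)*(-8) + (7)*(0) + (-6)*(-6) = -4
C[0][1] = (5)*(1) + (7)*(-2) + (-6)*(3) = -27
C[0][2] = (5)*(-2) + (7)*(8) + (-6)*(2) = 34
C[1][0] = (2)*(-8) + (-9)*(0) + (-5)*(-6) = 14
C[1][1] = (2)*(1) + (-9)*(-2) + (-5)*(3) = 5
C[1][2] = (2)*(-2) + (-9)*(8) + (-5)*(2) = -86
... (3 more cells)
= [[-4, -27, 34], [14, 5, -86], [2, 12, 64]]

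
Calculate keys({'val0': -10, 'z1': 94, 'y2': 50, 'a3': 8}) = ['val0', 'z1', 'y2', 'a3']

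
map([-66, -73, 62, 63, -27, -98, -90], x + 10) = -66+10=-56, -73+10=-63, 62+10=72, 63+10=73, -27+10=-17, -98+10=-88, -90+10=-80
= [-56, -63, 72, 73, -17, -88, -80]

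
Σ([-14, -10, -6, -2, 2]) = -30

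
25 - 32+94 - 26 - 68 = -7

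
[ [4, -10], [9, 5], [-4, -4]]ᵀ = [[4, 9, -4], [-10, 5, -4]]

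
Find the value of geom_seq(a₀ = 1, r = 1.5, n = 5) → a_0 = 1*1.5^0 = 1.0
a_1 = 1*1.5^1 = 1.5
a_2 = 1*1.5^2 = 2.25
...
= [1.0, 1.5, 2.25, 3.375, 5.0625]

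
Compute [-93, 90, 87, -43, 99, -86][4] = 99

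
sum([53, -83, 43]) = 53 + (-83) + 43
= 13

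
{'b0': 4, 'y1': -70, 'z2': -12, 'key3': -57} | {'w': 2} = {'b0': 4, 'y1': -70, 'z2': -12, 'key3': -57, 'w': 2}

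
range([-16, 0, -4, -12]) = 16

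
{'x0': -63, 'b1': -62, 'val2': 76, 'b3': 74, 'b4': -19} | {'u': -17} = {'x0': -63, 'b1': -62, 'val2': 76, 'b3': 74, 'b4': -19, 'u': -17}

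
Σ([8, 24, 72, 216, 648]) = 968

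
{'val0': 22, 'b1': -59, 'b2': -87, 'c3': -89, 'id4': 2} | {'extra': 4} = {'val0': 22, 'b1': -59, 'b2': -87, 'c3': -89, 'id4': 2, 'extra': 4}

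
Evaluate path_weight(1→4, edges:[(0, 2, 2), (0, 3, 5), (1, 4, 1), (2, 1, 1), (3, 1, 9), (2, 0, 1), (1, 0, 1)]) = w(1→4)=1
= 1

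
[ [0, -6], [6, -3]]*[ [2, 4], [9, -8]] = C[0][0] = (0)*(2) + (-6)*(9) = -54
C[0][1] = (0)*(4) + (-6)*(-8) = 48
C[1][0] = (6)*(2) + (-3)*(9) = -15
C[1][1] = (6)*(4) + (-3)*(-8) = 48
= [[-54, 48], [-15, 48]]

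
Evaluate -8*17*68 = -9248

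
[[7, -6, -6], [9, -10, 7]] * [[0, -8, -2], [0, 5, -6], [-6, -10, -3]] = [[36, -26, 40], [-42, -192, 21]]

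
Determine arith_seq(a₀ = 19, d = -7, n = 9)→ [19, 12, 5, -2, -9, -16, -23, -30, -37]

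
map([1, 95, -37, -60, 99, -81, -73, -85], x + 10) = 1+10=11, 95+10=105, -37+10=-27, -60+10=-50, 99+10=109, -81+10=-71, -73+10=-63, -85+10=-75
= [11, 105, -27, -50, 109, -71, -63, -75]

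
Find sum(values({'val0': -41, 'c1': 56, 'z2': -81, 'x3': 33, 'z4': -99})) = -132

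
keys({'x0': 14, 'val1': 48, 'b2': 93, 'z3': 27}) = ['x0', 'val1', 'b2', 'z3']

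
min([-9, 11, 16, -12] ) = -12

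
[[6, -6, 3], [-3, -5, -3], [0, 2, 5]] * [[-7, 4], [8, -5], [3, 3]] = C[0][0] = (6)*(-7) + (-6)*(8) + (3)*(3) = -81
C[0][1] = (6)*(4) + (-6)*(-5) + (3)*(3) = 63
C[1][0] = (-3)*(-7) + (-5)*(8) + (-3)*(3) = -28
C[1][1] = (-3)*(4) + (-5)*(-5) + (-3)*(3) = 4
C[2][0] = (0)*(-7) + (2)*(8) + (5)*(3) = 31
C[2][1] = (0)*(4) + (2)*(-5) + (5)*(3) = 5
= [[-81, 63], [-28, 4], [31, 5]]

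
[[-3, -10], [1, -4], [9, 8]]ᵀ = [[-3, 1, 9], [-10, -4, 8]]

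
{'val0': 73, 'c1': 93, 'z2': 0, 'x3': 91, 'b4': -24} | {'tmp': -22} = {'val0': 73, 'c1': 93, 'z2': 0, 'x3': 91, 'b4': -24, 'tmp': -22}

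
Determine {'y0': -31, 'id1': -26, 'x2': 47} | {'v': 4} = {'y0': -31, 'id1': -26, 'x2': 47, 'v': 4}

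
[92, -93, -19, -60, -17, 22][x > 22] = [92]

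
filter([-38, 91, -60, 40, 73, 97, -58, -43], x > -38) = [91, 40, 73, 97]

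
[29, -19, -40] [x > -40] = keep x where x > -40: 29✓, -19✓, -40✗
= [29, -19]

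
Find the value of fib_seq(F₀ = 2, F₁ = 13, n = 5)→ F_2 = F_1 + F_0 = 15
F_3 = F_2 + F_1 = 28
F_4 = F_3 + F_2 = 43
= [2, 13, 15, 28, 43]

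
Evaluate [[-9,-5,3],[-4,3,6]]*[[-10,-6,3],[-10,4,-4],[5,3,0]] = [[155, 43, -7], [40, 54, -24]]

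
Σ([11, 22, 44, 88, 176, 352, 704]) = 1397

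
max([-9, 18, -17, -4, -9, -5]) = 18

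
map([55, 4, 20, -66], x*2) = 55*2=110, 4*2=8, 20*2=40, -66*2=-132
= [110, 8, 40, -132]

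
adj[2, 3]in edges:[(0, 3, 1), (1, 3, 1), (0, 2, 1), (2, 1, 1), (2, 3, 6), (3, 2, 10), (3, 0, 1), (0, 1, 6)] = 6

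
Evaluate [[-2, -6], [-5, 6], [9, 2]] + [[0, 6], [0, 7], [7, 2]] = [[-2, 0], [-5, 13], [16, 4]]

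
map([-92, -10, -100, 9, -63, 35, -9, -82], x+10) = [-82, 0, -90, 19, -53, 45, 1, -72]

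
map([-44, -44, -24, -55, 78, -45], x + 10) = [-34, -34, -14, -45, 88, -35]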